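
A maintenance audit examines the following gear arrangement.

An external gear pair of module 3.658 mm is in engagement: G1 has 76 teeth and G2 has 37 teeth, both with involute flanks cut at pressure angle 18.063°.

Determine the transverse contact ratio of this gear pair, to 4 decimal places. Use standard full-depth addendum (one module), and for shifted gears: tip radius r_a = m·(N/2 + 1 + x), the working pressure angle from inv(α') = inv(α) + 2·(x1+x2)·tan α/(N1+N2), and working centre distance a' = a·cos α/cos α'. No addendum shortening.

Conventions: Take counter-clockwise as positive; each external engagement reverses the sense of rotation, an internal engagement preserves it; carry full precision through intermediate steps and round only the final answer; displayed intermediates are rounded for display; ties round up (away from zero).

class = single-mesh tooth geometry [involute pair 76T × 37T, m = 3.658]
base radii: r_b1 = 132.153349, r_b2 = 64.337815
tip radii: r_a1 = 142.662000, r_a2 = 71.331000
no profile shift: α' = α, a' = a
action lengths: √(r_a1²−r_b1²) = 53.739544, √(r_a2²−r_b2²) = 30.801902
base pitch p_b = π·m·cos α = 10.925579
CR = (53.739544 + 30.801902 − 206.677000·sin 18.06300°)/10.925579 = 1.872546
contact ratio ≈ 1.8725

1.8725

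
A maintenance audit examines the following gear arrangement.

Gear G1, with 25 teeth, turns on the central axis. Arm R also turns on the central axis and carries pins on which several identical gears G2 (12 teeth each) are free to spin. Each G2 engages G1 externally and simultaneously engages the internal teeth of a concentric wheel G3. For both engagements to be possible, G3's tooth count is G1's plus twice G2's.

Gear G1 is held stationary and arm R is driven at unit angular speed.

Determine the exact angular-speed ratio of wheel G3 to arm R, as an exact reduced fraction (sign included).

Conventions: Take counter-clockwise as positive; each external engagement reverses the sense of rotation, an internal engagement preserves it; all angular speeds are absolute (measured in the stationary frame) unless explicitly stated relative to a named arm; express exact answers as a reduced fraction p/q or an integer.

topology: planetary set — G1 25T / G2 12T / G3 49T, arm = carrier (Willis)
ring teeth: 25 + 2·12 = 49
25(ω_sun−ω_arm) = −49(ω_ring−ω_arm),  ω_sun = 0, ω_arm = 1
ω_ring = 1 − (25/49)(0−1) = 74/49
ω_out/ω_in = 74/49

74/49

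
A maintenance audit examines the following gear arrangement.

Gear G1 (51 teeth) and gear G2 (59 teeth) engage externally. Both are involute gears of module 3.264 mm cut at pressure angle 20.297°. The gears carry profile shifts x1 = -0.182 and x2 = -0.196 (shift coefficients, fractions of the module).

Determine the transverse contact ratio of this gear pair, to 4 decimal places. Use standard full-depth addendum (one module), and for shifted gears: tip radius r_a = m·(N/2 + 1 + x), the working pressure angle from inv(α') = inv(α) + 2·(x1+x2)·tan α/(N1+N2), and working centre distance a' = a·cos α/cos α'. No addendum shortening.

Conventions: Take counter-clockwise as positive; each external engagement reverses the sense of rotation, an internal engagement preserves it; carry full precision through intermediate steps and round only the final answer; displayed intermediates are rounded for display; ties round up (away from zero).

single-mesh involute tooth geometry (51T engaging 59T at module 3.264)
base radii: r_b1 = 78.063884, r_b2 = 90.309199
tip radii: r_a1 = 85.901952, r_a2 = 98.912256
inv(α') = inv(20.297°) + 2·(-0.182-0.196)·tan α/(51+59) = 0.01306034  ⇒  α' = 19.16531°
a' = a·cos α / cos α' = 179.5200·cos 20.297°/cos 19.16531° = 178.252678
action lengths: √(r_a1²−r_b1²) = 35.849343, √(r_a2²−r_b2²) = 40.347032
base pitch p_b = π·m·cos α = 9.617448
CR = (35.849343 + 40.347032 − 178.252678·sin 19.16531°)/9.617448 = 1.838009
contact ratio ≈ 1.8380

1.8380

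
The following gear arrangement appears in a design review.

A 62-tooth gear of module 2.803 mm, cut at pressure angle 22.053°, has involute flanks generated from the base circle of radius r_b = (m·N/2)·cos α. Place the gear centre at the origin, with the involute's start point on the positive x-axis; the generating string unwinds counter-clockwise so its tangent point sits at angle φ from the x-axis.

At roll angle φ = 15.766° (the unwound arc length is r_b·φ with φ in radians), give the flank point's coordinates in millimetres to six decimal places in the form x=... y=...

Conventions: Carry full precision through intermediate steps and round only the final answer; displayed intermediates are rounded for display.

single-mesh involute tooth geometry (62T wheel at module 2.803)
pitch radius r_p = m·N/2 = 2.803·62/2 = 86.893000
base radius r_b = r_p·cos α = 86.893000·cos 22.053° = 80.535642
roll angle φ = 15.766° = 0.27516861 rad
x = r_b·(cos φ + φ·sin φ) = 83.527158
y = r_b·(sin φ − φ·cos φ) = 0.555100

x=83.527158 y=0.555100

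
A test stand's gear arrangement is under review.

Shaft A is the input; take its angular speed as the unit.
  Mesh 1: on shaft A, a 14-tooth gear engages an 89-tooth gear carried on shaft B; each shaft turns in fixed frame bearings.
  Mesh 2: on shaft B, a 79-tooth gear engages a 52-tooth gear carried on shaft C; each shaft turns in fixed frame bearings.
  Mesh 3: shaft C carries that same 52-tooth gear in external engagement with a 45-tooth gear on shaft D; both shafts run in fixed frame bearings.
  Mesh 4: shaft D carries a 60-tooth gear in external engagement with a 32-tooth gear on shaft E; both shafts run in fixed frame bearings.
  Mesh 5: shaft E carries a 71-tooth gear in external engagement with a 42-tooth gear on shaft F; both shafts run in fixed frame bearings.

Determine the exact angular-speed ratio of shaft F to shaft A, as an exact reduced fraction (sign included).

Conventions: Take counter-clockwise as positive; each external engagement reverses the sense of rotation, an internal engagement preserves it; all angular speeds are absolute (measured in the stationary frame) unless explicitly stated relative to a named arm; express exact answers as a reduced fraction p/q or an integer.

-5609/6408

class = fixed-axis compound train [5 meshes; 5 ratios multiply, 5 sense flips]
mesh 1 [14T→89T]: running ratio 14/89, sense −
mesh 2 [79T→52T]: running ratio 553/2314, sense +
mesh 3 [52T→45T]: running ratio 1106/4005, sense −
mesh 4 [60T→32T]: running ratio 553/1068, sense +
mesh 5 [71T→42T]: running ratio 5609/6408, sense −
ω_out/ω_in = -5609/6408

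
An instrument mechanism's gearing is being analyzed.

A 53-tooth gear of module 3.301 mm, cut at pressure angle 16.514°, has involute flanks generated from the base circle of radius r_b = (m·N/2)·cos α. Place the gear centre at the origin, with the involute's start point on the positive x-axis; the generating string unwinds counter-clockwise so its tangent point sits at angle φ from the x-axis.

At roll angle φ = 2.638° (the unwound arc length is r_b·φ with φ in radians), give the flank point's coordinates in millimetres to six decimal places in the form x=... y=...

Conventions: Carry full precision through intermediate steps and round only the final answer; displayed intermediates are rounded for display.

x=83.956968 y=0.002728

class = single-mesh tooth geometry [base-circle involute, m = 3.301, 53T]
pitch radius r_p = m·N/2 = 3.301·53/2 = 87.476500
base radius r_b = r_p·cos α = 87.476500·cos 16.514° = 83.868121
roll angle φ = 2.638° = 0.04604179 rad
x = r_b·(cos φ + φ·sin φ) = 83.956968
y = r_b·(sin φ − φ·cos φ) = 0.002728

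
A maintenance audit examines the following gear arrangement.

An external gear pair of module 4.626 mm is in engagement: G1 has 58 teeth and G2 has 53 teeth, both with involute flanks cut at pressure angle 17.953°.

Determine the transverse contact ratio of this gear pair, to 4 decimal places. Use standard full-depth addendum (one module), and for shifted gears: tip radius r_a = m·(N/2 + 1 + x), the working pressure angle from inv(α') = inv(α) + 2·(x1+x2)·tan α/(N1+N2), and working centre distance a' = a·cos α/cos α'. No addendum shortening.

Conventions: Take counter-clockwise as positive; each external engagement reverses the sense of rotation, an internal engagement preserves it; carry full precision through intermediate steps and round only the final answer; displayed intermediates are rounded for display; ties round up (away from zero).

class = single-mesh tooth geometry [involute pair 58T × 53T, m = 4.626]
base radii: r_b1 = 127.621999, r_b2 = 116.620103
tip radii: r_a1 = 138.780000, r_a2 = 127.215000
no profile shift: α' = α, a' = a
action lengths: √(r_a1²−r_b1²) = 54.520764, √(r_a2²−r_b2²) = 50.827235
base pitch p_b = π·m·cos α = 13.825391
CR = (54.520764 + 50.827235 − 256.743000·sin 17.95300°)/13.825391 = 1.895814
contact ratio ≈ 1.8958

1.8958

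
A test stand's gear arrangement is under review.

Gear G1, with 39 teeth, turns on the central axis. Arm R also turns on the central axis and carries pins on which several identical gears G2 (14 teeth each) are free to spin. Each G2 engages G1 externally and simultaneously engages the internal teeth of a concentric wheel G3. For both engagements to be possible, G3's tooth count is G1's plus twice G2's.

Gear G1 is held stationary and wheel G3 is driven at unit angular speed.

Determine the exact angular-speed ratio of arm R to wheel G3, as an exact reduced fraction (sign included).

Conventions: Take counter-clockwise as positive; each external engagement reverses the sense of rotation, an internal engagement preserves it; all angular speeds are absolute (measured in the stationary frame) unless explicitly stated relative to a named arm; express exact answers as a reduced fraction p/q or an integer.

67/106

recognized (axles ride arm R): planetary set, 39/14/67 teeth
ring teeth: 39 + 2·14 = 67
39(ω_sun−ω_arm) = −67(ω_ring−ω_arm),  ω_sun = 0, ω_ring = 1
39(0−ω_arm) = −67(1−ω_arm)  ⇒  106·ω_arm = 67  ⇒  ω_arm = 67/106
ω_out/ω_in = 67/106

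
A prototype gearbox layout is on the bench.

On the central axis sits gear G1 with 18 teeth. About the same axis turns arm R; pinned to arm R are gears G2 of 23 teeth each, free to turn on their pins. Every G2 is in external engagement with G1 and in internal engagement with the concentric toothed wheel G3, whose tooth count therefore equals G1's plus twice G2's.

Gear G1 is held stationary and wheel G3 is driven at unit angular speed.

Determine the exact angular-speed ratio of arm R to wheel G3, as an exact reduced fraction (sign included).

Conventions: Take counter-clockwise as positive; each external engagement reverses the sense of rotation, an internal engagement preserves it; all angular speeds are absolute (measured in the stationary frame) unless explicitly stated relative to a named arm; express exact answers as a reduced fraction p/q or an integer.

topology: planetary set — G1 18T / G2 23T / G3 64T, arm = carrier (Willis)
ring teeth: 18 + 2·23 = 64
18(ω_sun−ω_arm) = −64(ω_ring−ω_arm),  ω_sun = 0, ω_ring = 1
18(0−ω_arm) = −64(1−ω_arm)  ⇒  82·ω_arm = 64  ⇒  ω_arm = 32/41
ω_out/ω_in = 32/41

32/41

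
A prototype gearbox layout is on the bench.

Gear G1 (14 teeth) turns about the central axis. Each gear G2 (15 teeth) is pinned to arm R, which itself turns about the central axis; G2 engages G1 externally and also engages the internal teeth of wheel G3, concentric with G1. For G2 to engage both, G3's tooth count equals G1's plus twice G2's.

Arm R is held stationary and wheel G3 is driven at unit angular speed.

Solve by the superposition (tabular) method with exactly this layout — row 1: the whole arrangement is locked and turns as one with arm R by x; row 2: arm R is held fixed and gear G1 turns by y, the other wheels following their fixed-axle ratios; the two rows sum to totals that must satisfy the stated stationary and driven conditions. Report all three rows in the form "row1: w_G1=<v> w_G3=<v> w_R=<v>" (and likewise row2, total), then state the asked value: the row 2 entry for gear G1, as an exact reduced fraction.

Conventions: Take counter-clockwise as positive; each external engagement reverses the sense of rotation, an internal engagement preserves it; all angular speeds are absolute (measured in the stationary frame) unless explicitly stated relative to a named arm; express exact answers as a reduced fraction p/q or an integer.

row1: w_G1=0 w_G3=0 w_R=0
row2: w_G1=-22/7 w_G3=1 w_R=0
total: w_G1=-22/7 w_G3=1 w_R=0
asked value: -22/7

planetary set (14T centre, 15T on arm, 44T internal) — Willis relation
row 1 — lock + rotate with arm: ω_sun = ω_ring = ω_arm = x
superposition row 2 [arm held]: sun y, ring −(14/44)·y, arm 0
boundary: total ω_arm = x = 0 and total ω_ring = x − (14/44)·y = 1  ⇒  y = -22/7, x = 0
row 2 ring = −(14/44)·(-22/7) = 1
totals (row 1 + row 2): sun 0 + (-22/7) = -22/7, ring 0 + 1 = 1, arm 0 + 0 = 0
asked cell (row2, sun) = -22/7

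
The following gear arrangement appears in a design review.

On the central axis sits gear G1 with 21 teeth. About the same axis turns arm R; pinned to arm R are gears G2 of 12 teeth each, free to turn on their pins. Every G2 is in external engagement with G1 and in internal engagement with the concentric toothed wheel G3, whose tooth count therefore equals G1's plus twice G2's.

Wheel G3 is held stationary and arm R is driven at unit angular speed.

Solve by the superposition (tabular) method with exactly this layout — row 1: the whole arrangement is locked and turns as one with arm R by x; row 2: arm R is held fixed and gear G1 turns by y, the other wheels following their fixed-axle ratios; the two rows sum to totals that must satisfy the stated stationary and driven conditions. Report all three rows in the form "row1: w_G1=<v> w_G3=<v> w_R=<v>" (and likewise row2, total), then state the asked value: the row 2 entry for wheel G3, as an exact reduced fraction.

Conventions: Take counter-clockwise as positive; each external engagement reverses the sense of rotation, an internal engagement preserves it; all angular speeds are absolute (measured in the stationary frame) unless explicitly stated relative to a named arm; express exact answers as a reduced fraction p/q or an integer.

row1: w_G1=1 w_G3=1 w_R=1
row2: w_G1=15/7 w_G3=-1 w_R=0
total: w_G1=22/7 w_G3=0 w_R=1
asked value: -1

topology: planetary set — G1 21T / G2 12T / G3 45T, arm = carrier (Willis)
row 1: whole set turns with the arm by x
row 2 — arm fixed, fixed-axis ratios: sun y, ring −(21/45)·y, arm 0
boundary: total ω_ring = x − (21/45)·y = 0 and total ω_arm = x = 1  ⇒  y = 15/7, x = 1
row 2 ring = −(21/45)·15/7 = -1
totals (row 1 + row 2): sun 1 + 15/7 = 22/7, ring 1 + (-1) = 0, arm 1 + 0 = 1
asked cell (row2, ring) = -1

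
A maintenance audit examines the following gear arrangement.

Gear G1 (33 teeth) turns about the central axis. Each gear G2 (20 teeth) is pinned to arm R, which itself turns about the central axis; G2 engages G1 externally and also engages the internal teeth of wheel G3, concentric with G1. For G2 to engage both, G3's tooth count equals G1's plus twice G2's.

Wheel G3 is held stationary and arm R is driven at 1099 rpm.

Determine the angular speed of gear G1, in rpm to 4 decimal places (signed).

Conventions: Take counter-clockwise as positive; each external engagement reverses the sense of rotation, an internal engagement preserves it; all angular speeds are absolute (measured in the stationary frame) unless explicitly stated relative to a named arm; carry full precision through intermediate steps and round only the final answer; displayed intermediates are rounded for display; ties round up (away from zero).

recognized (axles ride arm R): planetary set, 33/20/73 teeth
normalise by the input: solve with ω_arm = 1, then scale by 1099 rpm
ring teeth: 33 + 2·20 = 73
33(ω_sun−ω_arm) = −73(ω_ring−ω_arm),  ω_ring = 0, ω_arm = 1
ω_sun = 1 − (73/33)(0−1) = 106/33
scale: ω_sun = 106/33 × 1099 rpm = +3530.1212 rpm

+3530.1212 rpm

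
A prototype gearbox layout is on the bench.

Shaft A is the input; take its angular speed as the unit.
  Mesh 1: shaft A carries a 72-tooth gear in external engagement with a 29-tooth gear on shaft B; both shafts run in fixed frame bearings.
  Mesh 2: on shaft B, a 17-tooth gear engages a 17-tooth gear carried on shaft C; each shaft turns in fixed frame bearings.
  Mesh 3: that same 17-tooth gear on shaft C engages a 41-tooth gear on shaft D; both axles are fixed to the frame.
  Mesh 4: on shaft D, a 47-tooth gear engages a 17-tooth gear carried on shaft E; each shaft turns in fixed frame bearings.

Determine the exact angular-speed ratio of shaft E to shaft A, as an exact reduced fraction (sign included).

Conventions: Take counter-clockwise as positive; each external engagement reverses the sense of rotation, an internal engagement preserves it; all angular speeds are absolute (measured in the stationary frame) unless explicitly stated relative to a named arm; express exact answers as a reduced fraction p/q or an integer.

class = fixed-axis compound train [4 meshes; 4 ratios multiply, 4 sense flips]
mesh 1 [72T→29T]: running ratio 72/29, sense −
mesh 2 [17T→17T]: running ratio 72/29, sense +
mesh 3 [17T→41T]: running ratio 1224/1189, sense −
mesh 4 [47T→17T]: running ratio 3384/1189, sense +
ω_out/ω_in = 3384/1189

3384/1189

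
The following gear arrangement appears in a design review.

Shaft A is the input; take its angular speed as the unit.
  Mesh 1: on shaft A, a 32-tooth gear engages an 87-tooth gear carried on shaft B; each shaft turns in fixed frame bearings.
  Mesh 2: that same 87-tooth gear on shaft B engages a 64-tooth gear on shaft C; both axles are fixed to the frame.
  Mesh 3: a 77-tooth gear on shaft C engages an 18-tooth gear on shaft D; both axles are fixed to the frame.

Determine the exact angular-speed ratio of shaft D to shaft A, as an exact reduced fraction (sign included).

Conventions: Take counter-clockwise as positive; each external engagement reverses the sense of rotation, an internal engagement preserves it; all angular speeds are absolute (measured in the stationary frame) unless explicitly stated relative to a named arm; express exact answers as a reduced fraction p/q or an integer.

-77/36

class = fixed-axis compound train [3 meshes; 3 ratios multiply, 3 sense flips]
mesh 1 [32T→87T]: running ratio 32/87, sense −
mesh 2 [87T→64T]: running ratio 1/2, sense +
mesh 3 [77T→18T]: running ratio 77/36, sense −
ω_out/ω_in = -77/36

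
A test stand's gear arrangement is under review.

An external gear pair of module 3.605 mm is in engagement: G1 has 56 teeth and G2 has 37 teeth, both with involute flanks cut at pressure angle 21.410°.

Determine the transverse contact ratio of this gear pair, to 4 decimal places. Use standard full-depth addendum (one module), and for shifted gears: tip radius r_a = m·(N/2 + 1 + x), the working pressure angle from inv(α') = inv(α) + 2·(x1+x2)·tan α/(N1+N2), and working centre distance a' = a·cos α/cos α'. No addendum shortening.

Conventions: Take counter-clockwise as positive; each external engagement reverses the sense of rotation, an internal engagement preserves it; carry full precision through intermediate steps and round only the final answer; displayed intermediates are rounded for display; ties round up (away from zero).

topology: single-mesh involute geometry — m = 3.605, 56T/37T pair
base radii: r_b1 = 93.974344, r_b2 = 62.090192
tip radii: r_a1 = 104.545000, r_a2 = 70.297500
no profile shift: α' = α, a' = a
action lengths: √(r_a1²−r_b1²) = 45.809165, √(r_a2²−r_b2²) = 32.962806
base pitch p_b = π·m·cos α = 10.543897
CR = (45.809165 + 32.962806 − 167.632500·sin 21.41000°)/10.543897 = 1.667270
contact ratio ≈ 1.6673

1.6673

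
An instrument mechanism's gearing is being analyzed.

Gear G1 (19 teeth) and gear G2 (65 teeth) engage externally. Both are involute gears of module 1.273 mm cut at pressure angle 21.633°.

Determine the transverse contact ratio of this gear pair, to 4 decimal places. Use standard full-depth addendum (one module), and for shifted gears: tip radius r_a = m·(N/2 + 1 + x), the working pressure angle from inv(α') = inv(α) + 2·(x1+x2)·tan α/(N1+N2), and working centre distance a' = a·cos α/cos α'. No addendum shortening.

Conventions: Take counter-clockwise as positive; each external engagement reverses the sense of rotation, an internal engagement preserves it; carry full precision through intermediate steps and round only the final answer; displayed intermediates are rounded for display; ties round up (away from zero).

topology: single-mesh involute geometry — m = 1.273, 19T/65T pair
base radii: r_b1 = 11.241686, r_b2 = 38.458399
tip radii: r_a1 = 13.366500, r_a2 = 42.645500
no profile shift: α' = α, a' = a
action lengths: √(r_a1²−r_b1²) = 7.231032, √(r_a2²−r_b2²) = 18.427973
base pitch p_b = π·m·cos α = 3.717558
CR = (7.231032 + 18.427973 − 53.466000·sin 21.63300°)/3.717558 = 1.600037
contact ratio ≈ 1.6000

1.6000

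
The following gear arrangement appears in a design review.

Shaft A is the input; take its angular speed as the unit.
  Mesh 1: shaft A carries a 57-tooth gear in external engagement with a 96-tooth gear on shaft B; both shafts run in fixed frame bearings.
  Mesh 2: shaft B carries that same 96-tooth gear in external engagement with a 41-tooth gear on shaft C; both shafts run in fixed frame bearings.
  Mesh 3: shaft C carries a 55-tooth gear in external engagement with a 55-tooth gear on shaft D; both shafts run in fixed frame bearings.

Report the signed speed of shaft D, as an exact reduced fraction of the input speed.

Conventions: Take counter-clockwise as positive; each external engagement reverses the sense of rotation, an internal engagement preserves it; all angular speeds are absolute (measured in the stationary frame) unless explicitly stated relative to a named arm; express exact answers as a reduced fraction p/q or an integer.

3-mesh fixed-axis compound train (all bearings frame-fixed)
mesh 1 [57T→96T]: |ω|/ω_in = 1×57/96 = 19/32, sense flips to −
mesh 2 [96T→41T]: |ω|/ω_in = (19/32)×96/41 = 57/41, sense flips to +
mesh 3 [55T→55T]: |ω|/ω_in = (57/41)×55/55 = 57/41, sense flips to −
signed output speed (× input speed) = -57/41

-57/41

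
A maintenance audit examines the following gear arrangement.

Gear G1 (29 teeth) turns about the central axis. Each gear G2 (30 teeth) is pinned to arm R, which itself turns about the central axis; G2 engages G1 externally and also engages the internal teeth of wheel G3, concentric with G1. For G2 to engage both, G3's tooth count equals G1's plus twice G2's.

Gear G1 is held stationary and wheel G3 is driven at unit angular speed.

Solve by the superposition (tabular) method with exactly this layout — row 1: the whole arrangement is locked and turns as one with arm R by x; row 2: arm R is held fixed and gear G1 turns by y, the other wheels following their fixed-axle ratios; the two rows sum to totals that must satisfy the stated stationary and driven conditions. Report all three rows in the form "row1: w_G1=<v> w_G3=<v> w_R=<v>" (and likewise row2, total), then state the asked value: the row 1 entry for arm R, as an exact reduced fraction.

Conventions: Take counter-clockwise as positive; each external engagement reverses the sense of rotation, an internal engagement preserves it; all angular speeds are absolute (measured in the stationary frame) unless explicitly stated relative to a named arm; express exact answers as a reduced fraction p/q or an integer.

recognized (axles ride arm R): planetary set, 29/30/89 teeth
row 1 (train locked, turned with arm): all members turn x
row 2 (arm held, sun turns y): ω_ring = −(29/89)·y, ω_arm = 0
boundary: total ω_sun = x + y = 0 and total ω_ring = x − (29/89)·y = 1  ⇒  y = -89/118, x = 89/118
row 2 ring = −(29/89)·(-89/118) = 29/118
totals (row 1 + row 2): sun 89/118 + (-89/118) = 0, ring 89/118 + 29/118 = 1, arm 89/118 + 0 = 89/118
asked cell (row1, arm) = 89/118

row1: w_G1=89/118 w_G3=89/118 w_R=89/118
row2: w_G1=-89/118 w_G3=29/118 w_R=0
total: w_G1=0 w_G3=1 w_R=89/118
asked value: 89/118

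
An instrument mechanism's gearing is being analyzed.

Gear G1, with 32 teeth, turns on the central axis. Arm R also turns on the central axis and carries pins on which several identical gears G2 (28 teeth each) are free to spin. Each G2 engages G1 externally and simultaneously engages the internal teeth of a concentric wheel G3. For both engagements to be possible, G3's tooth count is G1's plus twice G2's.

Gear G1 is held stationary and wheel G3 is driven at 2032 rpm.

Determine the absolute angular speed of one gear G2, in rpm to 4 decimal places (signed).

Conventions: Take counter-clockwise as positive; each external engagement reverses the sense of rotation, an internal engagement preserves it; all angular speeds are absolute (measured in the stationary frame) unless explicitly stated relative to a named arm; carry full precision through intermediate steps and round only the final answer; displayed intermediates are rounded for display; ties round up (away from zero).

planetary set (32T centre, 28T on arm, 88T internal) — Willis relation
normalise by the input: solve with ω_ring = 1, then scale by 2032 rpm
ring teeth: 32 + 2·28 = 88
32(ω_sun−ω_arm) = −88(ω_ring−ω_arm),  ω_sun = 0, ω_ring = 1
32(0−ω_arm) = −88(1−ω_arm)  ⇒  120·ω_arm = 88  ⇒  ω_arm = 11/15
sun–planet mesh: 32·(0−11/15) = −28·(ω_p−ω_arm)  ⇒  ω_p−ω_arm = 88/105
ω_p = 11/15 + 88/105 = 11/7
scale: ω_p = 11/7 × 2032 rpm = +3193.1429 rpm

+3193.1429 rpm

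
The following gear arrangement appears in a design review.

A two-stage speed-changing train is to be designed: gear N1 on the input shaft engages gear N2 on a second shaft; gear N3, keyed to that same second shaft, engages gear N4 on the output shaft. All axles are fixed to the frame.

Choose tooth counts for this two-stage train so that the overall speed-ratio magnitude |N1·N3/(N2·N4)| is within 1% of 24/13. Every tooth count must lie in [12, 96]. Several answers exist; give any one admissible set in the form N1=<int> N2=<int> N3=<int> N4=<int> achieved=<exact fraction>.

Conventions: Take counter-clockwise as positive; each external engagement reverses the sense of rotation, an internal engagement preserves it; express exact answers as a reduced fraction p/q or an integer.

2-stage fixed-axis compound train for ratio 24/13
target = 24/13 in lowest terms: an exact hit needs N1·N3 = k·24 and N2·N4 = k·13 for one integer k, every count in [12, 96]; additionally prefer no 1:1 stage (N1 ≠ N2, N3 ≠ N4)
k = 1…11: no 1:1-free in-range split of k·24 and k·13 into factor pairs; take k = 12
k = 12: N1·N3 = 288 = 12·24, N2·N4 = 156 = 13·12
achieved = 12·24/(13·12) = 24/13; |achieved − target| = 0 ≤ 6/325 ✓

N1=12 N2=13 N3=24 N4=12 achieved=24/13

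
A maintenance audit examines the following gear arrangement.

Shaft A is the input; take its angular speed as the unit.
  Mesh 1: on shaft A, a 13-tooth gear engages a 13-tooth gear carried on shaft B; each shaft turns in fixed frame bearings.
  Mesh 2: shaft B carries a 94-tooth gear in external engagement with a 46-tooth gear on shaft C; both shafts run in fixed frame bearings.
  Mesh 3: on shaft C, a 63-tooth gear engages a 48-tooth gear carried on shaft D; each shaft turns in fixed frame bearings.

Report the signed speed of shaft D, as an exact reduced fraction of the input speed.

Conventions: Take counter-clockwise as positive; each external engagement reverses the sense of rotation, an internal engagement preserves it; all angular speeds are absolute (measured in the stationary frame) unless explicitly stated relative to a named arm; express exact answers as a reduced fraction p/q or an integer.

-987/368

3-mesh fixed-axis compound train (all bearings frame-fixed)
mesh 1 [13T→13T]: |ω|/ω_in = 1×13/13 = 1, sense flips to −
mesh 2 [94T→46T]: |ω|/ω_in = 1×94/46 = 47/23, sense flips to +
mesh 3 [63T→48T]: |ω|/ω_in = (47/23)×63/48 = 987/368, sense flips to −
signed output speed (× input speed) = -987/368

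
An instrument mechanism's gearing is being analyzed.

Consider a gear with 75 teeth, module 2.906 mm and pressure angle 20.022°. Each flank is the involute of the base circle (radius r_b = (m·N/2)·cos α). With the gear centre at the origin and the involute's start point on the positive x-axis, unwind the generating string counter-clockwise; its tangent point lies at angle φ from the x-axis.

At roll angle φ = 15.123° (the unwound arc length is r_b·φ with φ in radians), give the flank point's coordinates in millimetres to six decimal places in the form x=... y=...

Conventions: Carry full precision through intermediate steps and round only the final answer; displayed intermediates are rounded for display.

x=105.893391 y=0.623230

class = single-mesh tooth geometry [base-circle involute, m = 2.906, 75T]
pitch radius r_p = m·N/2 = 2.906·75/2 = 108.975000
base radius r_b = r_p·cos α = 108.975000·cos 20.022° = 102.388685
roll angle φ = 15.123° = 0.26394614 rad
x = r_b·(cos φ + φ·sin φ) = 105.893391
y = r_b·(sin φ − φ·cos φ) = 0.623230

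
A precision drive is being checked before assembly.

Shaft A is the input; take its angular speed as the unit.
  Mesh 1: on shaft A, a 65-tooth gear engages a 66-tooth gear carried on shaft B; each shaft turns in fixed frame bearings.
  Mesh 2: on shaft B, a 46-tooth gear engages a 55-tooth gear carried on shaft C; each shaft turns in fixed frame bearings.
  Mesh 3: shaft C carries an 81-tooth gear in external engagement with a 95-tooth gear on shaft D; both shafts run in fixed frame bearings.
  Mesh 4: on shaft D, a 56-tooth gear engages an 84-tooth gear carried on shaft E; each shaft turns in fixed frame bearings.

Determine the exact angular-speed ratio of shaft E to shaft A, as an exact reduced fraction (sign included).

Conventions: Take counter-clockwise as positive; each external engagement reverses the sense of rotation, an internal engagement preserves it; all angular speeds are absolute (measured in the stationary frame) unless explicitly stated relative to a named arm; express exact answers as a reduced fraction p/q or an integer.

5382/11495

class = fixed-axis compound train [4 meshes; 4 ratios multiply, 4 sense flips]
mesh 1 [65T→66T]: running ratio 65/66, sense −
mesh 2 [46T→55T]: running ratio 299/363, sense +
mesh 3 [81T→95T]: running ratio 8073/11495, sense −
mesh 4 [56T→84T]: running ratio 5382/11495, sense +
ω_out/ω_in = 5382/11495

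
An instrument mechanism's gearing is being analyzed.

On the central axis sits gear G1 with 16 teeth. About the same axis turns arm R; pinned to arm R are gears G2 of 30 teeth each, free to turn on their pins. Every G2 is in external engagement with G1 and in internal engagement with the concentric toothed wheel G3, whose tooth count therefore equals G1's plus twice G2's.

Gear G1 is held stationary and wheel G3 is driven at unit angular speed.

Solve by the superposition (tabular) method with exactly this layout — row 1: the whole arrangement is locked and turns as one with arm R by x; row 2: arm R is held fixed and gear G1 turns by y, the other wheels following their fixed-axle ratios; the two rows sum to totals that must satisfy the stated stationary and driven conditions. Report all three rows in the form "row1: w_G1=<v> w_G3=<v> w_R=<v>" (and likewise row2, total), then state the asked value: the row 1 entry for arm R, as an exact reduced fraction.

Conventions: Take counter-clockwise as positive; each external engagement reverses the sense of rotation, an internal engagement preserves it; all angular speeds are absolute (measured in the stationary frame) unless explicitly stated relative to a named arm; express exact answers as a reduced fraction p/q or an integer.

row1: w_G1=19/23 w_G3=19/23 w_R=19/23
row2: w_G1=-19/23 w_G3=4/23 w_R=0
total: w_G1=0 w_G3=1 w_R=19/23
asked value: 19/23

recognized (axles ride arm R): planetary set, 16/30/76 teeth
row 1 — lock + rotate with arm: ω_sun = ω_ring = ω_arm = x
row 2: sun turns y, ring = −(16/76)·y, arm 0
boundary: total ω_sun = x + y = 0 and total ω_ring = x − (16/76)·y = 1  ⇒  y = -19/23, x = 19/23
row 2 ring = −(16/76)·(-19/23) = 4/23
totals (row 1 + row 2): sun 19/23 + (-19/23) = 0, ring 19/23 + 4/23 = 1, arm 19/23 + 0 = 19/23
asked cell (row1, arm) = 19/23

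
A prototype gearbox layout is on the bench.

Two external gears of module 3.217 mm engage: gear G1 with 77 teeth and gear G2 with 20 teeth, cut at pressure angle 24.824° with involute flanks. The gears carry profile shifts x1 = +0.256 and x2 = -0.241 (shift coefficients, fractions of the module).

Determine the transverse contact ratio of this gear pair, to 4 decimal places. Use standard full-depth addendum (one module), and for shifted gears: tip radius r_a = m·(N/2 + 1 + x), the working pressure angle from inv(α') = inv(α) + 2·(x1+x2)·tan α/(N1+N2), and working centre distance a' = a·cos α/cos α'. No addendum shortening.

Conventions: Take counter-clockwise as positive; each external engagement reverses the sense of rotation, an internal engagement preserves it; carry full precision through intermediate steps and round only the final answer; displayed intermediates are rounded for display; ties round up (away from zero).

1.5228

recognized (one external pair, fixed centres): single-mesh tooth geometry, m = 3.217, N1 = 77, N2 = 20
base radii: r_b1 = 112.410555, r_b2 = 29.197547
tip radii: r_a1 = 127.895052, r_a2 = 34.611703
inv(α') = inv(24.824°) + 2·(+0.256-0.241)·tan α/(77+20) = 0.02945581  ⇒  α' = 24.86224°
a' = a·cos α / cos α' = 156.0245·cos 24.824°/cos 24.86224° = 156.072720
action lengths: √(r_a1²−r_b1²) = 61.000094, √(r_a2²−r_b2²) = 18.586911
base pitch p_b = π·m·cos α = 9.172680
CR = (61.000094 + 18.586911 − 156.072720·sin 24.86224°)/9.172680 = 1.522795
contact ratio ≈ 1.5228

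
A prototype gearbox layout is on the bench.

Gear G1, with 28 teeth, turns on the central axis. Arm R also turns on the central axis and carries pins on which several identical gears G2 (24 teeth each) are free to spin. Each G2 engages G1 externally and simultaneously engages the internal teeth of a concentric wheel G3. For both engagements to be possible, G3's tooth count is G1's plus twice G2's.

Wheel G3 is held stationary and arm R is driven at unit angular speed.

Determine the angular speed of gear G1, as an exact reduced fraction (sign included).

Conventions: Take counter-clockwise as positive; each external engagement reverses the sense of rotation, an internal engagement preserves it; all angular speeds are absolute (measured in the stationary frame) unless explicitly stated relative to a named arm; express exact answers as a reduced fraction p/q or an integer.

recognized (axles ride arm R): planetary set, 28/24/76 teeth
ring teeth: 28 + 2·24 = 76
28(ω_sun−ω_arm) = −76(ω_ring−ω_arm),  ω_ring = 0, ω_arm = 1
ω_sun = 1 − (76/28)(0−1) = 26/7
exact speed ratio = 26/7

26/7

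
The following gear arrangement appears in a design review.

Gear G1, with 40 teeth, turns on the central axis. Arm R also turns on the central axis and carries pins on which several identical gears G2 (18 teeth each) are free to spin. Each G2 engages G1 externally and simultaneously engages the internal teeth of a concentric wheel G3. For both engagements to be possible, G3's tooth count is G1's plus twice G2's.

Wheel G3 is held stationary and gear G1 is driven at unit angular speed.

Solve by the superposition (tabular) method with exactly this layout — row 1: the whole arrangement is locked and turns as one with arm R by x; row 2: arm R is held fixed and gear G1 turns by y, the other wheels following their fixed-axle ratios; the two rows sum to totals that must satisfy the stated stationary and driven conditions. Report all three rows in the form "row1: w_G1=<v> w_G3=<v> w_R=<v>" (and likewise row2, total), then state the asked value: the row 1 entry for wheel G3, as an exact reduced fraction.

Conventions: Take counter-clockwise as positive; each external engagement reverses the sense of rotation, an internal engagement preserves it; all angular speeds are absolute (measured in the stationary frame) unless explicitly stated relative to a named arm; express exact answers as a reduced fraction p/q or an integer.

row1: w_G1=10/29 w_G3=10/29 w_R=10/29
row2: w_G1=19/29 w_G3=-10/29 w_R=0
total: w_G1=1 w_G3=0 w_R=10/29
asked value: 10/29

class = planetary set [G3 = 40+2·18 = 76; Willis about the carrier]
row 1 (train locked, turned with arm): all members turn x
row 2 (arm held, sun turns y): ω_ring = −(40/76)·y, ω_arm = 0
boundary: total ω_ring = x − (40/76)·y = 0 and total ω_sun = x + y = 1  ⇒  y = 19/29, x = 10/29
row 2 ring = −(40/76)·19/29 = -10/29
totals (row 1 + row 2): sun 10/29 + 19/29 = 1, ring 10/29 + (-10/29) = 0, arm 10/29 + 0 = 10/29
asked cell (row1, ring) = 10/29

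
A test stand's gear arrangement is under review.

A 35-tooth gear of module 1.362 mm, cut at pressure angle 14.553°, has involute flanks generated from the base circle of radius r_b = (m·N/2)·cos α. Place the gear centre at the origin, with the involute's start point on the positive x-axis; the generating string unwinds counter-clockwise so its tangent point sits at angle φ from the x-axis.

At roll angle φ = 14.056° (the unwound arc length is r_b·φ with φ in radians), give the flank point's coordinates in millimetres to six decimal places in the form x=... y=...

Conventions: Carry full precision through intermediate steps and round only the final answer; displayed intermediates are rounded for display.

class = single-mesh tooth geometry [base-circle involute, m = 1.362, 35T]
pitch radius r_p = m·N/2 = 1.362·35/2 = 23.835000
base radius r_b = r_p·cos α = 23.835000·cos 14.553° = 23.070269
roll angle φ = 14.056° = 0.24532348 rad
x = r_b·(cos φ + φ·sin φ) = 23.754084
y = r_b·(sin φ − φ·cos φ) = 0.112858

x=23.754084 y=0.112858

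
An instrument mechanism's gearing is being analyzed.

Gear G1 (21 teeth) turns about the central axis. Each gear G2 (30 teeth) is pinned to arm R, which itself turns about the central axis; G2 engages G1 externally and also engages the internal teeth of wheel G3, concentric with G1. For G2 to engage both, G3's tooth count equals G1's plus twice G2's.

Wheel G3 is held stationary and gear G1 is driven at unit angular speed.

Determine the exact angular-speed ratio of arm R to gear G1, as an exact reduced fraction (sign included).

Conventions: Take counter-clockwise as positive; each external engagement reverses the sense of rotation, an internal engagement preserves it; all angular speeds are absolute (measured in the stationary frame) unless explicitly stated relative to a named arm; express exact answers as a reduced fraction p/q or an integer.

recognized (axles ride arm R): planetary set, 21/30/81 teeth
ring teeth: 21 + 2·30 = 81
21(ω_sun−ω_arm) = −81(ω_ring−ω_arm),  ω_ring = 0, ω_sun = 1
21(1−ω_arm) = −81(0−ω_arm)  ⇒  102·ω_arm = 21  ⇒  ω_arm = 7/34
ω_out/ω_in = 7/34

7/34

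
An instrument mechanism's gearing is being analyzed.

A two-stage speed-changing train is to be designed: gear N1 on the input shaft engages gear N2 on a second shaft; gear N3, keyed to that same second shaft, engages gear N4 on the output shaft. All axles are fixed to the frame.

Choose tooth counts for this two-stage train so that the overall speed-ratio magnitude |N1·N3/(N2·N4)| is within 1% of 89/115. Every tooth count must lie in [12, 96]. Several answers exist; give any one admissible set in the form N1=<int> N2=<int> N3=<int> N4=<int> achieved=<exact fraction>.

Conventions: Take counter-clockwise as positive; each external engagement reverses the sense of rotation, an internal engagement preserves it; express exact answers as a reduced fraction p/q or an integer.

topology: fixed-axis compound train — 2 stages, target 89/115
target = 89/115 in lowest terms: an exact hit needs N1·N3 = k·89 and N2·N4 = k·115 for one integer k, every count in [12, 96]; additionally prefer no 1:1 stage (N1 ≠ N2, N3 ≠ N4)
k = 1…11: no 1:1-free in-range split of k·89 and k·115 into factor pairs; take k = 12
k = 12: N1·N3 = 1068 = 12·89, N2·N4 = 1380 = 15·92
achieved = 12·89/(15·92) = 89/115; |achieved − target| = 0 ≤ 89/11500 ✓

N1=12 N2=15 N3=89 N4=92 achieved=89/115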